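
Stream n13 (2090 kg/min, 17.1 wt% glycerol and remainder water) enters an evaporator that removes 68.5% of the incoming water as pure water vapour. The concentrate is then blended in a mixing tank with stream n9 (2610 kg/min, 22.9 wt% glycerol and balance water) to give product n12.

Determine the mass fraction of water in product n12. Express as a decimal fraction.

0.7281

Vapour removed = 0.685×0.829×2090 = 1186.8 kg/min; concentrate = 903.16 kg/min.
water reaching the mixer = 545.77 (from concentrate) + 2610×0.771 = 2558.1 kg/min.
Product flow = 903.16 + 2610 = 3513.2 kg/min; water fraction = 0.7281.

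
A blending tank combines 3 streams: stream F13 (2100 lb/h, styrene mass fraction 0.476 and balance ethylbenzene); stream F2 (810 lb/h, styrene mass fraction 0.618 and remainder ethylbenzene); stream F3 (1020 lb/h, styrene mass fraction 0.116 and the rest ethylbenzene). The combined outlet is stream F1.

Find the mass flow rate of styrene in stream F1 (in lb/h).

1618 lb/h

styrene out = styrene in = 2100×0.476 + 810×0.618 + 1020×0.116 = 1618.5 lb/h.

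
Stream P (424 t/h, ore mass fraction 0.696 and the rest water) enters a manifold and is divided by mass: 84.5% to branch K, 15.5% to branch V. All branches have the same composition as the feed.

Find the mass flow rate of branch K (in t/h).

358.3 t/h

Branch K flow = 0.845×424 = 358.28 t/h.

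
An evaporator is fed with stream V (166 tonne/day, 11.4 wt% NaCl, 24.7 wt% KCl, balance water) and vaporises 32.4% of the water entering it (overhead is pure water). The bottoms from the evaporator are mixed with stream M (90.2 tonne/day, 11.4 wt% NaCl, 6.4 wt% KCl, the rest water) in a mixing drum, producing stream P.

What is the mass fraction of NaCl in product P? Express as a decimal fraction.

Vapour removed = 0.324×0.639×166 = 34.368 tonne/day; concentrate = 131.63 tonne/day.
NaCl reaching the mixer = 18.924 (from concentrate) + 90.2×0.114 = 29.207 tonne/day.
Product flow = 131.63 + 90.2 = 221.83 tonne/day; NaCl fraction = 0.132.

0.132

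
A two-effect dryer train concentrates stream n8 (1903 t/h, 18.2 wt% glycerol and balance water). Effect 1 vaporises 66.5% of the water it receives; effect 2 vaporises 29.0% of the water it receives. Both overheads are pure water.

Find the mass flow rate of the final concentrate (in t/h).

water in feed = 1903×0.818 = 1556.7 t/h.
After stage 1: water left = (1−0.665)×1556.7 = 521.48; stream total = 867.83 t/h.
After stage 2: water left = (1−0.290)×521.48 = 370.25; final concentrate = 716.6 t/h.

716.6 t/h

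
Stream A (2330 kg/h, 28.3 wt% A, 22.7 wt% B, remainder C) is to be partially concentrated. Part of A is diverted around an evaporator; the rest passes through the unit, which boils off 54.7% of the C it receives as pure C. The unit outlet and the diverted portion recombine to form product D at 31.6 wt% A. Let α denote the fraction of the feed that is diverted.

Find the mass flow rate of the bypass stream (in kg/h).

1422 kg/h

All 2330×0.283 = 659.39 kg/h of A reaches D, so D = 659.39/0.316 = 2086.7 kg/h and vapour = 243.32 kg/h.
The evaporator receives (1−α)·2330 of feed at 0.490 C and removes 0.547 of that C:
0.547×0.490×(1−α)×2330 = 243.32
(1−α) = 243.32/624.51 = 0.3896;  α = 0.6104.
Bypass flow = 0.6104×2330 = 1422.2 kg/h.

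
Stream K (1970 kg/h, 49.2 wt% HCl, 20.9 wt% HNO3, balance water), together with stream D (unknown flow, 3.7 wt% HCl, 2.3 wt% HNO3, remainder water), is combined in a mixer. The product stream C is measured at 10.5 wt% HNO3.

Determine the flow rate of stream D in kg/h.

Let D be the unknown flow. Total out = 1970 + D.
HNO3 balance: 411.73 + 0.023·D = 0.105·(1970 + D)
(0.023 − 0.105)·D = 0.105×1970 − 411.73 = -204.88
D = -204.88 / -0.082 = 2498.5 kg/h

2499 kg/h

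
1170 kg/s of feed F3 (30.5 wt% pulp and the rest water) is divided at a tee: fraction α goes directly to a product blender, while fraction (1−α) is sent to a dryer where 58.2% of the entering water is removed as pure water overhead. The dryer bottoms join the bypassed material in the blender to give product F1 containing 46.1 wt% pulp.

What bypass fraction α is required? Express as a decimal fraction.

0.163

All 1170×0.305 = 356.85 kg/s of pulp reaches F1, so F1 = 356.85/0.461 = 774.08 kg/s and vapour = 395.92 kg/s.
The evaporator receives (1−α)·1170 of feed at 0.695 water and removes 0.582 of that water:
0.582×0.695×(1−α)×1170 = 395.92
(1−α) = 395.92/473.25 = 0.8366;  α = 0.1634.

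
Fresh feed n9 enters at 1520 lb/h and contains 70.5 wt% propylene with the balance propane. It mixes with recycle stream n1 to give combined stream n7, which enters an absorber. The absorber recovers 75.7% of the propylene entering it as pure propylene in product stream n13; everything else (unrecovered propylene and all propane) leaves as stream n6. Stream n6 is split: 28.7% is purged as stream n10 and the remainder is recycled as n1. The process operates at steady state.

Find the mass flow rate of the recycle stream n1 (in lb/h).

propane enters only via n9 and leaves only via the purge: 1520×0.295 = 0.287×(propane in n6), and the absorber passes all propane, so propane in n7 = propane in n6 = 1562.4 lb/h.
propylene in n7: m_A = 1520×0.705 + (1−0.287)·(1−0.757)·m_A, so m_A = 1071.6/0.8267 = 1296.2 lb/h.
n6 = (1−0.757)×1296.2 + 1562.4 = 1877.3 lb/h.
Recycle n1 = (1−0.287)×1877.3 = 1338.5 lb/h.

1339 lb/h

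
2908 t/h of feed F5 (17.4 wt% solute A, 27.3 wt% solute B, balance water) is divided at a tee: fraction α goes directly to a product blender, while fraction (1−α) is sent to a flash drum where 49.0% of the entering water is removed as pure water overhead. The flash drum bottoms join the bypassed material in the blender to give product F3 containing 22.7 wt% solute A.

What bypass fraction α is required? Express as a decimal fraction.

0.138

All 2908×0.174 = 505.99 t/h of solute A reaches F3, so F3 = 505.99/0.227 = 2229 t/h and vapour = 678.96 t/h.
The evaporator receives (1−α)·2908 of feed at 0.553 water and removes 0.490 of that water:
0.490×0.553×(1−α)×2908 = 678.96
(1−α) = 678.96/787.98 = 0.8616;  α = 0.1384.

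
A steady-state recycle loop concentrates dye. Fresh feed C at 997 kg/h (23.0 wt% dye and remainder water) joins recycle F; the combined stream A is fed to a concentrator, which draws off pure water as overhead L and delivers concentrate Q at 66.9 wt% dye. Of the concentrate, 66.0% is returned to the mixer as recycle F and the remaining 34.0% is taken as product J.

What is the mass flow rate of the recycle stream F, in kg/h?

665.4 kg/h

Overall dye balance (none leaves overhead): dye in fresh feed = dye in product, i.e. 997×0.230 = (1−0.660)·Q·0.669.
Q = 229.31/(0.669×0.340) = 1008.1 kg/h.
Recycle F = 0.660×1008.1 = 665.37 kg/h.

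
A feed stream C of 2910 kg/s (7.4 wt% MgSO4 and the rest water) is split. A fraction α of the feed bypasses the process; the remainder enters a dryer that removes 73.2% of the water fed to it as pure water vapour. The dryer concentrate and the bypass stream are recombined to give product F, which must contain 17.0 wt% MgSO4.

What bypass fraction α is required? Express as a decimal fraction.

0.167

All 2910×0.074 = 215.34 kg/s of MgSO4 reaches F, so F = 215.34/0.170 = 1266.7 kg/s and vapour = 1643.3 kg/s.
The evaporator receives (1−α)·2910 of feed at 0.926 water and removes 0.732 of that water:
0.732×0.926×(1−α)×2910 = 1643.3
(1−α) = 1643.3/1972.5 = 0.8331;  α = 0.1669.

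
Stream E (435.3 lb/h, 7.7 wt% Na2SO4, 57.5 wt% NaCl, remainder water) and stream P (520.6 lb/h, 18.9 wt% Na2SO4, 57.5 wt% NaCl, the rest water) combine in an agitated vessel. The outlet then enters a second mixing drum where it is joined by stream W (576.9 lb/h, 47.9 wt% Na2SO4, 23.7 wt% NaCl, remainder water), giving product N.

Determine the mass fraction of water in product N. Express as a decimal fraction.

0.2859

Overall, product flow = 1532.8 lb/h.
water in = 435.3×0.348 + 520.6×0.236 + 576.9×0.284 = 438.19 lb/h.
water fraction in N = 0.2859.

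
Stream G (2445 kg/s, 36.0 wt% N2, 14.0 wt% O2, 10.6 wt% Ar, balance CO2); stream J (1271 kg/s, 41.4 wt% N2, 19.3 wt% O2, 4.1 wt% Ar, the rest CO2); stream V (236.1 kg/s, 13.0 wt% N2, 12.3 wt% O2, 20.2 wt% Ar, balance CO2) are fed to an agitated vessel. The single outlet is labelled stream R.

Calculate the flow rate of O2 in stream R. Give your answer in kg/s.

616.6 kg/s

O2 out = O2 in = 2445×0.140 + 1271×0.193 + 236.1×0.123 = 616.64 kg/s.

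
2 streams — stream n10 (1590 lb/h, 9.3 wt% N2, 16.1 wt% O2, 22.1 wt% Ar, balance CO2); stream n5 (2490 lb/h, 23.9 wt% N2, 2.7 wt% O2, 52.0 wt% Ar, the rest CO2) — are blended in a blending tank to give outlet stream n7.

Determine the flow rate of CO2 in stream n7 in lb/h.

1368 lb/h

CO2 out = CO2 in = 1590×0.525 + 2490×0.214 = 1367.6 lb/h.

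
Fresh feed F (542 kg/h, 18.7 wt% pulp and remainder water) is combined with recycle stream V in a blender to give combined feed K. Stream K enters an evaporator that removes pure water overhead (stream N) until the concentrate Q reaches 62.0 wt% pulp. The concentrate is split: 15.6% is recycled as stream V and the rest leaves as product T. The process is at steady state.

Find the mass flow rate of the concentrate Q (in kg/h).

193.7 kg/h

Overall pulp balance (none leaves overhead): pulp in fresh feed = pulp in product, i.e. 542×0.187 = (1−0.156)·Q·0.620.
Q = 101.35/(0.620×0.844) = 193.69 kg/h.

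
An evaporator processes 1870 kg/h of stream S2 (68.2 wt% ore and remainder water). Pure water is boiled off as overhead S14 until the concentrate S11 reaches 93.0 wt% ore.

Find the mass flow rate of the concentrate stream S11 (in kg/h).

ore is conserved: 1870×0.682 = 1275.3 kg/h all reports to the concentrate.
Concentrate = 1275.3/(target fraction) = 1371.3 kg/h.

1371 kg/h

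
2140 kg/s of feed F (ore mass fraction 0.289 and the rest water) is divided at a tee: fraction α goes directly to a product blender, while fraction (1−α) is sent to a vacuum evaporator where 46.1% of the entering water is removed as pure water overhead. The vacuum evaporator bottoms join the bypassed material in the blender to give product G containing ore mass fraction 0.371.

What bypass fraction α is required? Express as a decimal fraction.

All 2140×0.289 = 618.46 kg/s of ore reaches G, so G = 618.46/0.371 = 1667 kg/s and vapour = 472.99 kg/s.
The evaporator receives (1−α)·2140 of feed at 0.711 water and removes 0.461 of that water:
0.461×0.711×(1−α)×2140 = 472.99
(1−α) = 472.99/701.43 = 0.6743;  α = 0.3257.

0.326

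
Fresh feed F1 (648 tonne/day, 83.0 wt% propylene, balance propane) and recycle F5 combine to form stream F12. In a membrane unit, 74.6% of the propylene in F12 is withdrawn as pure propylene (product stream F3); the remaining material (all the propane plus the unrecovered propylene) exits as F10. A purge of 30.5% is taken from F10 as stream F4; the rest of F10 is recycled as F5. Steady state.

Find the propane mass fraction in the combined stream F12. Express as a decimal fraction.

propane enters only via F1 and leaves only via the purge: 648×0.170 = 0.305×(propane in F10), and the membrane unit passes all propane, so propane in F12 = propane in F10 = 361.18 tonne/day.
propylene in F12: m_A = 648×0.830 + (1−0.305)·(1−0.746)·m_A, so m_A = 537.84/0.8235 = 653.14 tonne/day.
F12 = 653.14 + 361.18 = 1014.3 tonne/day.
propane fraction in F12 = 361.18/1014.3 = 0.356.

0.356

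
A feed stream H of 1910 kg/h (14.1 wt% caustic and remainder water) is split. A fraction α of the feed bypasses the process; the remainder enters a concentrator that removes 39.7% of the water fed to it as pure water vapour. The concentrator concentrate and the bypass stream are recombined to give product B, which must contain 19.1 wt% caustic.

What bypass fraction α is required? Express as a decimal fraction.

All 1910×0.141 = 269.31 kg/h of caustic reaches B, so B = 269.31/0.191 = 1410 kg/h and vapour = 500 kg/h.
The evaporator receives (1−α)·1910 of feed at 0.859 water and removes 0.397 of that water:
0.397×0.859×(1−α)×1910 = 500
(1−α) = 500/651.35 = 0.7676;  α = 0.2324.

0.232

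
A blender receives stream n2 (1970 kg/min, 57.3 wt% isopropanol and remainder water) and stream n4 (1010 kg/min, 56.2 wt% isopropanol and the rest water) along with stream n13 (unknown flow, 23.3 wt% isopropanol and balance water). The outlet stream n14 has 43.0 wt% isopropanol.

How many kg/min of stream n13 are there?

Let n13 be the unknown flow. Total out = 2980 + n13.
isopropanol balance: 1696.4 + 0.233·n13 = 0.430·(2980 + n13)
(0.233 − 0.430)·n13 = 0.430×2980 − 1696.4 = -415.03
n13 = -415.03 / -0.197 = 2106.8 kg/min

2107 kg/min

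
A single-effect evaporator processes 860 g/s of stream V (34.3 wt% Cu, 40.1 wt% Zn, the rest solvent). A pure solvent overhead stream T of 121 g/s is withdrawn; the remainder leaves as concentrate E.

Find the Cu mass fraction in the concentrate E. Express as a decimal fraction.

Cu is not removed: 860×0.343 = 294.98 g/s of Cu enters E.
Concentrate = 860 − 121 = 739 g/s.
Mass fraction = 294.98/739 = 0.3992.

0.3992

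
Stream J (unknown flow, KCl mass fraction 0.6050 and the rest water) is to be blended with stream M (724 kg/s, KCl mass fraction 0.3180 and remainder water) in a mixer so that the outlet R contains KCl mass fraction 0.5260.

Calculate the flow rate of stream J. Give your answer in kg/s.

Let J be the unknown flow. Total out = 724 + J.
KCl balance: 230.23 + 0.605·J = 0.526·(724 + J)
(0.605 − 0.526)·J = 0.526×724 − 230.23 = 150.59
J = 150.59 / 0.079 = 1906.2 kg/s

1906 kg/s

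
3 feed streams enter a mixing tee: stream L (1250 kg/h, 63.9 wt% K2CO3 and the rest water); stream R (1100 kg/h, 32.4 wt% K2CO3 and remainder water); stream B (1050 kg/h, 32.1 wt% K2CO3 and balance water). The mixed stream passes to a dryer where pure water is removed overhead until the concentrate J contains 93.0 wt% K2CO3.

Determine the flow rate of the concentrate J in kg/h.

1605 kg/h

K2CO3 entering = 1250×0.639 + 1100×0.324 + 1050×0.321 = 1492.2 kg/h.
All K2CO3 reports to J, so J = 1492.2/0.930 = 1604.5 kg/h.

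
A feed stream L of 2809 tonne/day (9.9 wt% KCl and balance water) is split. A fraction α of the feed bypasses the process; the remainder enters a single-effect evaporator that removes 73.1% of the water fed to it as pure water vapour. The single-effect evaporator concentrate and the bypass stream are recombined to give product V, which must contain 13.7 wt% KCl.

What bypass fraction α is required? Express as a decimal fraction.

0.579

All 2809×0.099 = 278.09 tonne/day of KCl reaches V, so V = 278.09/0.137 = 2029.9 tonne/day and vapour = 779.14 tonne/day.
The evaporator receives (1−α)·2809 of feed at 0.901 water and removes 0.731 of that water:
0.731×0.901×(1−α)×2809 = 779.14
(1−α) = 779.14/1850.1 = 0.4211;  α = 0.5789.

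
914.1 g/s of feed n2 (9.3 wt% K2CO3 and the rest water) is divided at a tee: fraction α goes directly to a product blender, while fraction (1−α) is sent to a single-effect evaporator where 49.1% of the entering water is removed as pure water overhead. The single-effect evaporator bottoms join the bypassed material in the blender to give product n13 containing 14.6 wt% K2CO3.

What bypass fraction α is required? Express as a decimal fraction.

All 914.1×0.093 = 85.011 g/s of K2CO3 reaches n13, so n13 = 85.011/0.146 = 582.27 g/s and vapour = 331.83 g/s.
The evaporator receives (1−α)·914.1 of feed at 0.907 water and removes 0.491 of that water:
0.491×0.907×(1−α)×914.1 = 331.83
(1−α) = 331.83/407.08 = 0.8151;  α = 0.1849.

0.185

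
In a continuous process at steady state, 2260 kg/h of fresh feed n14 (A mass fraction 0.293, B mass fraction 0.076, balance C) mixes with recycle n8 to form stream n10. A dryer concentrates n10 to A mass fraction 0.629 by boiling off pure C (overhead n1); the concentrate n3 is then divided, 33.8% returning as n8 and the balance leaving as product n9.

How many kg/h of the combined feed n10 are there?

Overall A balance (none leaves overhead): A in fresh feed = A in product, i.e. 2260×0.293 = (1−0.338)·n3·0.629.
n3 = 662.18/(0.629×0.662) = 1590.3 kg/h.
Recycle n8 = 0.338×1590.3 = 537.51 kg/h.
Combined feed n10 = 2260 + 537.51 = 2797.5 kg/h.

2798 kg/h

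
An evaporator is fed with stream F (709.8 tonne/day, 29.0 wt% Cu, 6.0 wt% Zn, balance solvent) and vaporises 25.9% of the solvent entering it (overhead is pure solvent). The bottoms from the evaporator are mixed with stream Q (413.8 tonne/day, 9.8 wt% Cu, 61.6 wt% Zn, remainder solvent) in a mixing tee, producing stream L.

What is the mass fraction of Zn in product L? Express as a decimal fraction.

0.2963

Vapour removed = 0.259×0.650×709.8 = 119.49 tonne/day; concentrate = 590.31 tonne/day.
Zn reaching the mixer = 42.588 (from concentrate) + 413.8×0.616 = 297.49 tonne/day.
Product flow = 590.31 + 413.8 = 1004.1 tonne/day; Zn fraction = 0.2963.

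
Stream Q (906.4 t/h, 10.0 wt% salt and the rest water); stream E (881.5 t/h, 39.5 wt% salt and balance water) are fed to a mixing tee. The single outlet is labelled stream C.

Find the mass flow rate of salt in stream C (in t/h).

salt out = salt in = 906.4×0.100 + 881.5×0.395 = 438.83 t/h.

438.8 t/h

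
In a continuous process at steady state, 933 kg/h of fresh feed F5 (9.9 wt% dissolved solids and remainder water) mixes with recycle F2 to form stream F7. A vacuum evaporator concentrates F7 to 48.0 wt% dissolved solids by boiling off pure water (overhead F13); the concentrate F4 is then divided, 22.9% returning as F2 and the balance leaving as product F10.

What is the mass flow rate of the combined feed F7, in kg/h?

Overall dissolved solids balance (none leaves overhead): dissolved solids in fresh feed = dissolved solids in product, i.e. 933×0.099 = (1−0.229)·F4·0.480.
F4 = 92.367/(0.480×0.771) = 249.59 kg/h.
Recycle F2 = 0.229×249.59 = 57.155 kg/h.
Combined feed F7 = 933 + 57.155 = 990.16 kg/h.

990.2 kg/h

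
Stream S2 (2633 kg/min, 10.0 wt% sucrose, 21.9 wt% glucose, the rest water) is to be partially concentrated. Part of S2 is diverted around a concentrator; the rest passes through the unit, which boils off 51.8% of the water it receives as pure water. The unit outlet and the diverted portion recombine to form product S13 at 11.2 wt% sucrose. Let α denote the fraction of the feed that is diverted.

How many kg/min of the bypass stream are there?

1833 kg/min

All 2633×0.100 = 263.3 kg/min of sucrose reaches S13, so S13 = 263.3/0.112 = 2350.9 kg/min and vapour = 282.11 kg/min.
The evaporator receives (1−α)·2633 of feed at 0.681 water and removes 0.518 of that water:
0.518×0.681×(1−α)×2633 = 282.11
(1−α) = 282.11/928.81 = 0.3037;  α = 0.6963.
Bypass flow = 0.6963×2633 = 1833.3 kg/min.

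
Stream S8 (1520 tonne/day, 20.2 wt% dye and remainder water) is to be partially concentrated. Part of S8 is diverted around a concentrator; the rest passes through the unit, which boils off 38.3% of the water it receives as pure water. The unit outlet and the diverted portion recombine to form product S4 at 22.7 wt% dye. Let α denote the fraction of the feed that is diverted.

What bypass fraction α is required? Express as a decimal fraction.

All 1520×0.202 = 307.04 tonne/day of dye reaches S4, so S4 = 307.04/0.227 = 1352.6 tonne/day and vapour = 167.4 tonne/day.
The evaporator receives (1−α)·1520 of feed at 0.798 water and removes 0.383 of that water:
0.383×0.798×(1−α)×1520 = 167.4
(1−α) = 167.4/464.56 = 0.3603;  α = 0.6397.

0.640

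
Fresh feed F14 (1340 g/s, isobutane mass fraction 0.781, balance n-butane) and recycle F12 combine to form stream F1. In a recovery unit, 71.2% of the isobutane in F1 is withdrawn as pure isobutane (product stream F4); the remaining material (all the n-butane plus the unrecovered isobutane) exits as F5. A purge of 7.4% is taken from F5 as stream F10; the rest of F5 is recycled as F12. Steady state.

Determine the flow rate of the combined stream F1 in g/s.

n-butane enters only via F14 and leaves only via the purge: 1340×0.219 = 0.074×(n-butane in F5), and the recovery unit passes all n-butane, so n-butane in F1 = n-butane in F5 = 3965.7 g/s.
isobutane in F1: m_A = 1340×0.781 + (1−0.074)·(1−0.712)·m_A, so m_A = 1046.5/0.7333 = 1427.1 g/s.
F1 = 1427.1 + 3965.7 = 5392.8 g/s.

5393 g/s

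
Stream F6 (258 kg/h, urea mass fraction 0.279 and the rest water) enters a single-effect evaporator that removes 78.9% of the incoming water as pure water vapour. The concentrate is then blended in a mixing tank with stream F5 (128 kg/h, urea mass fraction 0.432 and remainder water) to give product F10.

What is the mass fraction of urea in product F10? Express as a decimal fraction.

Vapour removed = 0.789×0.721×258 = 146.77 kg/h; concentrate = 111.23 kg/h.
urea reaching the mixer = 71.982 (from concentrate) + 128×0.432 = 127.28 kg/h.
Product flow = 111.23 + 128 = 239.23 kg/h; urea fraction = 0.532.

0.532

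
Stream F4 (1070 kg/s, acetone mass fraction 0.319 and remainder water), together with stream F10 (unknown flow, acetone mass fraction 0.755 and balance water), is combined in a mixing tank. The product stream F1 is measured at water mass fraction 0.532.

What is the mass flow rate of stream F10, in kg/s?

555.5 kg/s

Let F10 be the unknown flow. Total out = 1070 + F10.
water balance: 728.67 + 0.245·F10 = 0.532·(1070 + F10)
(0.245 − 0.532)·F10 = 0.532×1070 − 728.67 = -159.43
F10 = -159.43 / -0.287 = 555.51 kg/s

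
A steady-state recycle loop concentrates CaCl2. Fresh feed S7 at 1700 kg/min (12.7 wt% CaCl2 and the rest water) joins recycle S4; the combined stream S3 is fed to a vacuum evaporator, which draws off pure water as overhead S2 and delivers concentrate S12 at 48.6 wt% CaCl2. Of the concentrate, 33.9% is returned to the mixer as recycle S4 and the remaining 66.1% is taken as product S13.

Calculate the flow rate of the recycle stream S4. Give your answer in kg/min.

227.8 kg/min

Overall CaCl2 balance (none leaves overhead): CaCl2 in fresh feed = CaCl2 in product, i.e. 1700×0.127 = (1−0.339)·S12·0.486.
S12 = 215.9/(0.486×0.661) = 672.07 kg/min.
Recycle S4 = 0.339×672.07 = 227.83 kg/min.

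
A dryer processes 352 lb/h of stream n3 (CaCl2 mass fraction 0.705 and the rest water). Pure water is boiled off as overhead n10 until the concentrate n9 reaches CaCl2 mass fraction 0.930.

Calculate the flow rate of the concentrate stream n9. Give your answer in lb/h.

266.8 lb/h

CaCl2 is conserved: 352×0.705 = 248.16 lb/h all reports to the concentrate.
Concentrate = 248.16/(target fraction) = 266.84 lb/h.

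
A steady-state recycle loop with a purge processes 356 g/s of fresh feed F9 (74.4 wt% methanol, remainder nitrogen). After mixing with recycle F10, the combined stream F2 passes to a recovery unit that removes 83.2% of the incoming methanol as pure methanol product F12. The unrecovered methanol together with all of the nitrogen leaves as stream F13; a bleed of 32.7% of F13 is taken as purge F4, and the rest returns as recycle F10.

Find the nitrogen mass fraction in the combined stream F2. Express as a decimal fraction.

0.483

nitrogen enters only via F9 and leaves only via the purge: 356×0.256 = 0.327×(nitrogen in F13), and the recovery unit passes all nitrogen, so nitrogen in F2 = nitrogen in F13 = 278.7 g/s.
methanol in F2: m_A = 356×0.744 + (1−0.327)·(1−0.832)·m_A, so m_A = 264.86/0.8869 = 298.63 g/s.
F2 = 298.63 + 278.7 = 577.33 g/s.
nitrogen fraction in F2 = 278.7/577.33 = 0.483.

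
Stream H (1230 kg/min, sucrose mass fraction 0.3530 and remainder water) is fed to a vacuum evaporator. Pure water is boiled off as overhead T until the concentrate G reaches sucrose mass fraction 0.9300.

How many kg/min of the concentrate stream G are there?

466.9 kg/min

sucrose is conserved: 1230×0.353 = 434.19 kg/min all reports to the concentrate.
Concentrate = 434.19/(target fraction) = 466.87 kg/min.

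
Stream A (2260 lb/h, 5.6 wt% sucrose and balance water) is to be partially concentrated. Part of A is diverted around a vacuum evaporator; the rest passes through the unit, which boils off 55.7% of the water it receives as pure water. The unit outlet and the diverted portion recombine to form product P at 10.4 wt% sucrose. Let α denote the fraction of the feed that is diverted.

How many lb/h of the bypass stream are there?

276.2 lb/h

All 2260×0.056 = 126.56 lb/h of sucrose reaches P, so P = 126.56/0.104 = 1216.9 lb/h and vapour = 1043.1 lb/h.
The evaporator receives (1−α)·2260 of feed at 0.944 water and removes 0.557 of that water:
0.557×0.944×(1−α)×2260 = 1043.1
(1−α) = 1043.1/1188.3 = 0.8778;  α = 0.1222.
Bypass flow = 0.1222×2260 = 276.24 lb/h.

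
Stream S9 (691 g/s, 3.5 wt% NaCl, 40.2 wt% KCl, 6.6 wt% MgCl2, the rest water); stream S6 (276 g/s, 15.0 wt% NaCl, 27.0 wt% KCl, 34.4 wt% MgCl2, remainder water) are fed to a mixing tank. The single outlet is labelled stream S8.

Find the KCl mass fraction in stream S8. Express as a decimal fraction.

Total flow out = 691 + 276 = 967 g/s.
KCl in = 691×0.402 + 276×0.270 = 352.3 g/s.
KCl mass fraction in S8 = 352.3/967 = 0.364.

0.364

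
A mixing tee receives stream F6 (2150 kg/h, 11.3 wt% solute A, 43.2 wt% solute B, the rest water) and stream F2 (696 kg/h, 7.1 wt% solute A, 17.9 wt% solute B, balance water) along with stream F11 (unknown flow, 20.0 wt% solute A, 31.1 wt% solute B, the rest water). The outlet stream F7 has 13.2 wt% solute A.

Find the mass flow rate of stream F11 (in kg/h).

Let F11 be the unknown flow. Total out = 2846 + F11.
solute A balance: 292.37 + 0.200·F11 = 0.132·(2846 + F11)
(0.200 − 0.132)·F11 = 0.132×2846 − 292.37 = 83.306
F11 = 83.306 / 0.068 = 1225.1 kg/h

1225 kg/h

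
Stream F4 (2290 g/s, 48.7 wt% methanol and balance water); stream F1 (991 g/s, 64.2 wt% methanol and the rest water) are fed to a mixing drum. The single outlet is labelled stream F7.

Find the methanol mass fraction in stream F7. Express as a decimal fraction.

0.534

Total flow out = 2290 + 991 = 3281 g/s.
methanol in = 2290×0.487 + 991×0.642 = 1751.5 g/s.
methanol mass fraction in F7 = 1751.5/3281 = 0.534.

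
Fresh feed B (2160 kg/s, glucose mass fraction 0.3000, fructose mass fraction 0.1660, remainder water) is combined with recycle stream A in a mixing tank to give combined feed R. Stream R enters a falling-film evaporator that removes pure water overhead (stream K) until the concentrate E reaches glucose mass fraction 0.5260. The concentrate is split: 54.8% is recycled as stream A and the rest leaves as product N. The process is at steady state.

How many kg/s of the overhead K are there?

Overall glucose balance (none leaves overhead): glucose in fresh feed = glucose in product, i.e. 2160×0.300 = (1−0.548)·E·0.526.
E = 648/(0.526×0.452) = 2725.5 kg/s.
Recycle A = 0.548×2725.5 = 1493.6 kg/s.
Combined feed R = 2160 + 1493.6 = 3653.6 kg/s.
Overhead K = R − E = 3653.6 − 2725.5 = 928.06 kg/s.

928.1 kg/s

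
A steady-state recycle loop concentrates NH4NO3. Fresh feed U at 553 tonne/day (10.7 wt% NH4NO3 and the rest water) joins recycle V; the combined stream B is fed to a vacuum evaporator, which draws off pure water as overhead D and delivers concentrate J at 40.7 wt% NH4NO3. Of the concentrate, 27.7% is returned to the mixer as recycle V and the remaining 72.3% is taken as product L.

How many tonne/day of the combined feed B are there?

608.7 tonne/day

Overall NH4NO3 balance (none leaves overhead): NH4NO3 in fresh feed = NH4NO3 in product, i.e. 553×0.107 = (1−0.277)·J·0.407.
J = 59.171/(0.407×0.723) = 201.08 tonne/day.
Recycle V = 0.277×201.08 = 55.7 tonne/day.
Combined feed B = 553 + 55.7 = 608.7 tonne/day.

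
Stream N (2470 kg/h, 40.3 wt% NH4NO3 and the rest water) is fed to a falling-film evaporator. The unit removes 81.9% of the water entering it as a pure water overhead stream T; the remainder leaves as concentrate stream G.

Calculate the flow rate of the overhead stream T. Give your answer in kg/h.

water entering = 2470×0.597 = 1474.6 kg/h; overhead removed = 0.819×1474.6 = 1207.7 kg/h.

1208 kg/h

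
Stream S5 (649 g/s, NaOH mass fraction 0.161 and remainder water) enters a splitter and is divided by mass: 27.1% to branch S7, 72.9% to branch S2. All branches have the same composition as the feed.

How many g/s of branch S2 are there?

473.1 g/s

Branch S2 flow = 0.729×649 = 473.12 g/s.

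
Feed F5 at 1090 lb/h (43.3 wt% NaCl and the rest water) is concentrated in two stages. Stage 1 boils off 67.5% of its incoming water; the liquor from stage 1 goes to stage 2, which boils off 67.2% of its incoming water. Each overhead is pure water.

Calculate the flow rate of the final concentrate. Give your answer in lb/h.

water in feed = 1090×0.567 = 618.03 lb/h.
After stage 1: water left = (1−0.675)×618.03 = 200.86; stream total = 672.83 lb/h.
After stage 2: water left = (1−0.672)×200.86 = 65.882; final concentrate = 537.85 lb/h.

537.9 lb/h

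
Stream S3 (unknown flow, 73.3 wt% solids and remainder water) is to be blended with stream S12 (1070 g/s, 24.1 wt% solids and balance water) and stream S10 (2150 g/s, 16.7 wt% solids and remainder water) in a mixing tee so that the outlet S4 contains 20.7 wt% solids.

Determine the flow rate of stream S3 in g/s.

Let S3 be the unknown flow. Total out = 3220 + S3.
solids balance: 616.92 + 0.733·S3 = 0.207·(3220 + S3)
(0.733 − 0.207)·S3 = 0.207×3220 − 616.92 = 49.62
S3 = 49.62 / 0.526 = 94.335 g/s

94.33 g/s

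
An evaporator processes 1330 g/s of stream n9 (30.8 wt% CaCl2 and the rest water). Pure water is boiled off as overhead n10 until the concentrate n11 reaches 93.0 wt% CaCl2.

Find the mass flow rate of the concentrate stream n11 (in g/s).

440.5 g/s

CaCl2 is conserved: 1330×0.308 = 409.64 g/s all reports to the concentrate.
Concentrate = 409.64/(target fraction) = 440.47 g/s.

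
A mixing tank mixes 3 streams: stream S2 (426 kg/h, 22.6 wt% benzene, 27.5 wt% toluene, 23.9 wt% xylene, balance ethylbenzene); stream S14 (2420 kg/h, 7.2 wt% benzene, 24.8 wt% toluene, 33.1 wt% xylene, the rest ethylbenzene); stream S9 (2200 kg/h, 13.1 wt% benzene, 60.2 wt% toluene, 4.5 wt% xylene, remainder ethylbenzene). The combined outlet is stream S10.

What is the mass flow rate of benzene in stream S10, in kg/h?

benzene out = benzene in = 426×0.226 + 2420×0.072 + 2200×0.131 = 558.72 kg/h.

558.7 kg/h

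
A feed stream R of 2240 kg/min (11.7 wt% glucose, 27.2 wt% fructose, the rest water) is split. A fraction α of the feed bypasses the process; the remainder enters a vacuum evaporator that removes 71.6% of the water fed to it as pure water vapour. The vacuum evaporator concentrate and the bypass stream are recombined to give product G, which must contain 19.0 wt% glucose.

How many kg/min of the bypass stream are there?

272.7 kg/min

All 2240×0.117 = 262.08 kg/min of glucose reaches G, so G = 262.08/0.190 = 1379.4 kg/min and vapour = 860.63 kg/min.
The evaporator receives (1−α)·2240 of feed at 0.611 water and removes 0.716 of that water:
0.716×0.611×(1−α)×2240 = 860.63
(1−α) = 860.63/979.95 = 0.8782;  α = 0.1218.
Bypass flow = 0.1218×2240 = 272.73 kg/min.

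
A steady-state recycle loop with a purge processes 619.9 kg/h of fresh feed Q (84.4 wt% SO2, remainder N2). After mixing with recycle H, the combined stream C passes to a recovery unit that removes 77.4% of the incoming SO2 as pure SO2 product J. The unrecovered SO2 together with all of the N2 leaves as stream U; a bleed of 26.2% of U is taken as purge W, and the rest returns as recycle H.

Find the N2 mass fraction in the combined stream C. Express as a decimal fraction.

0.3702

N2 enters only via Q and leaves only via the purge: 619.9×0.156 = 0.262×(N2 in U), and the recovery unit passes all N2, so N2 in C = N2 in U = 369.1 kg/h.
SO2 in C: m_A = 619.9×0.844 + (1−0.262)·(1−0.774)·m_A, so m_A = 523.2/0.8332 = 627.93 kg/h.
C = 627.93 + 369.1 = 997.03 kg/h.
N2 fraction in C = 369.1/997.03 = 0.3702.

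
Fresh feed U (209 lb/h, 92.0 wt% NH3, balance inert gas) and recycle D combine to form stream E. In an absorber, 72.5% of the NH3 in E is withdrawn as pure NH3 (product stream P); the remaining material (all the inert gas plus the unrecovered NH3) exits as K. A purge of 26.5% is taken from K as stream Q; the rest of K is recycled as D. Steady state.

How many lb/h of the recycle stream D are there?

95.08 lb/h

inert gas enters only via U and leaves only via the purge: 209×0.080 = 0.265×(inert gas in K), and the absorber passes all inert gas, so inert gas in E = inert gas in K = 63.094 lb/h.
NH3 in E: m_A = 209×0.920 + (1−0.265)·(1−0.725)·m_A, so m_A = 192.28/0.7979 = 240.99 lb/h.
K = (1−0.725)×240.99 + 63.094 = 129.37 lb/h.
Recycle D = (1−0.265)×129.37 = 95.084 lb/h.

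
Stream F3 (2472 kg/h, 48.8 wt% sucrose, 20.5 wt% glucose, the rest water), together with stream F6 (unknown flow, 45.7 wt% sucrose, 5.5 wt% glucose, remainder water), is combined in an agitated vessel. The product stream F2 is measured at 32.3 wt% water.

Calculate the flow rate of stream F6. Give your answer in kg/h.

Let F6 be the unknown flow. Total out = 2472 + F6.
water balance: 758.9 + 0.488·F6 = 0.323·(2472 + F6)
(0.488 − 0.323)·F6 = 0.323×2472 − 758.9 = 39.552
F6 = 39.552 / 0.165 = 239.71 kg/h

239.7 kg/h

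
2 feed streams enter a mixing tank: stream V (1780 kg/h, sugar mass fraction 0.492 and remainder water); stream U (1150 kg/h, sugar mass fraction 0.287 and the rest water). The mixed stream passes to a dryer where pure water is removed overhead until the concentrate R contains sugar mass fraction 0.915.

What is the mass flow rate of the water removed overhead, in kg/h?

1612 kg/h

sugar entering = 1780×0.492 + 1150×0.287 = 1205.8 kg/h.
All sugar reports to R, so R = 1205.8/0.915 = 1317.8 kg/h.
Total feed = 2930 kg/h; overhead = 2930 − 1317.8 = 1612.2 kg/h.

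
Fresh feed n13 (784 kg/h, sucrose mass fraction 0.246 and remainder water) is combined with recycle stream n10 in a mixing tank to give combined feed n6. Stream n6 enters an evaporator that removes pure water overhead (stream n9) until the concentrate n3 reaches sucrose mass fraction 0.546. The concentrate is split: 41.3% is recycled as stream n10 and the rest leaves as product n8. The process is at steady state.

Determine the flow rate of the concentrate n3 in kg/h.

Overall sucrose balance (none leaves overhead): sucrose in fresh feed = sucrose in product, i.e. 784×0.246 = (1−0.413)·n3·0.546.
n3 = 192.86/(0.546×0.587) = 601.76 kg/h.

601.8 kg/h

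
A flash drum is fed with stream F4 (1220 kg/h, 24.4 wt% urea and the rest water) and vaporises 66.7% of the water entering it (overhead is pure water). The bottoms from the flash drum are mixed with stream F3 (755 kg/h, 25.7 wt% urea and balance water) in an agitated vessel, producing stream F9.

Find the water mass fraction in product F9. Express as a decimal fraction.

Vapour removed = 0.667×0.756×1220 = 615.19 kg/h; concentrate = 604.81 kg/h.
water reaching the mixer = 307.13 (from concentrate) + 755×0.743 = 868.1 kg/h.
Product flow = 604.81 + 755 = 1359.8 kg/h; water fraction = 0.638.

0.638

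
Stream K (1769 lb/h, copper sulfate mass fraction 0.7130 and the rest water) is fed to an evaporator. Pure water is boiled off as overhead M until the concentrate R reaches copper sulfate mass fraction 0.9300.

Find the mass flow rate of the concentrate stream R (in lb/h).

1356 lb/h

copper sulfate is conserved: 1769×0.713 = 1261.3 lb/h all reports to the concentrate.
Concentrate = 1261.3/(target fraction) = 1356.2 lb/h.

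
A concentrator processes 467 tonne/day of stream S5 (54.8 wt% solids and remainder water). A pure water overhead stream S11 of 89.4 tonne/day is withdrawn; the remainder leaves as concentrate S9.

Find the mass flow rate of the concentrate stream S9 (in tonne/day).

377.6 tonne/day

Concentrate = 467 − 89.4 = 377.6 tonne/day.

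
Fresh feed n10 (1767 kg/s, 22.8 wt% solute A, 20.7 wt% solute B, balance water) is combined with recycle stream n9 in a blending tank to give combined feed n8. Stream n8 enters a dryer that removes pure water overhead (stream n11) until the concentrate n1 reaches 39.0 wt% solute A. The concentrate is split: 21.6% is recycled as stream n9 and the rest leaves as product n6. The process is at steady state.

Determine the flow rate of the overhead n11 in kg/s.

Overall solute A balance (none leaves overhead): solute A in fresh feed = solute A in product, i.e. 1767×0.228 = (1−0.216)·n1·0.390.
n1 = 402.88/(0.390×0.784) = 1317.6 kg/s.
Recycle n9 = 0.216×1317.6 = 284.61 kg/s.
Combined feed n8 = 1767 + 284.61 = 2051.6 kg/s.
Overhead n11 = n8 − n1 = 2051.6 − 1317.6 = 733.98 kg/s.

734 kg/s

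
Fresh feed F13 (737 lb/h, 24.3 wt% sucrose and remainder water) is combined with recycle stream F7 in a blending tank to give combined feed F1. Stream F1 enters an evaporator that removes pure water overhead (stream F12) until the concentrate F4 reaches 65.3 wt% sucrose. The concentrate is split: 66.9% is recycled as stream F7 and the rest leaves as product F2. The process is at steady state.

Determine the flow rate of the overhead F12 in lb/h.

462.7 lb/h

Overall sucrose balance (none leaves overhead): sucrose in fresh feed = sucrose in product, i.e. 737×0.243 = (1−0.669)·F4·0.653.
F4 = 179.09/(0.653×0.331) = 828.58 lb/h.
Recycle F7 = 0.669×828.58 = 554.32 lb/h.
Combined feed F1 = 737 + 554.32 = 1291.3 lb/h.
Overhead F12 = F1 − F4 = 1291.3 − 828.58 = 462.74 lb/h.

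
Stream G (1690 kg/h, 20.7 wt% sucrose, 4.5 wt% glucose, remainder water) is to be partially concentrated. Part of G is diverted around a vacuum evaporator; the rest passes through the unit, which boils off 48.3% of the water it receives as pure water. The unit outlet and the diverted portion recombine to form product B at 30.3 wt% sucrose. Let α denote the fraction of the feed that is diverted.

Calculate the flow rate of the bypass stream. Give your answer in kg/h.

All 1690×0.207 = 349.83 kg/h of sucrose reaches B, so B = 349.83/0.303 = 1154.6 kg/h and vapour = 535.45 kg/h.
The evaporator receives (1−α)·1690 of feed at 0.748 water and removes 0.483 of that water:
0.483×0.748×(1−α)×1690 = 535.45
(1−α) = 535.45/610.57 = 0.8770;  α = 0.1230.
Bypass flow = 0.1230×1690 = 207.94 kg/h.

207.9 kg/h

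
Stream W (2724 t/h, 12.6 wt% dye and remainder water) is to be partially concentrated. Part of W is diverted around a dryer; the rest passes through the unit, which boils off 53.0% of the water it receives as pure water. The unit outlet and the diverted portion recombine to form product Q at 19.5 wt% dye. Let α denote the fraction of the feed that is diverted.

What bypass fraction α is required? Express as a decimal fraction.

All 2724×0.126 = 343.22 t/h of dye reaches Q, so Q = 343.22/0.195 = 1760.1 t/h and vapour = 963.88 t/h.
The evaporator receives (1−α)·2724 of feed at 0.874 water and removes 0.530 of that water:
0.530×0.874×(1−α)×2724 = 963.88
(1−α) = 963.88/1261.8 = 0.7639;  α = 0.2361.

0.236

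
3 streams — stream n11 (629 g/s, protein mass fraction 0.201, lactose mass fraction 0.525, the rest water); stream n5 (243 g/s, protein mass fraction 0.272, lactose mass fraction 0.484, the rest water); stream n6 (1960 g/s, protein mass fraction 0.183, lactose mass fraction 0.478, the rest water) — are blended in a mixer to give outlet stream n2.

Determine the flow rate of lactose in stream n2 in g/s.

1385 g/s

lactose out = lactose in = 629×0.525 + 243×0.484 + 1960×0.478 = 1384.7 g/s.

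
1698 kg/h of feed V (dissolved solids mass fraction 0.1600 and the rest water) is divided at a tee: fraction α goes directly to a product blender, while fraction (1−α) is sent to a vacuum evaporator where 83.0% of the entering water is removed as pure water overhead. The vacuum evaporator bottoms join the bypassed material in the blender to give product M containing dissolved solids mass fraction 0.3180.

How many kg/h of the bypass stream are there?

487.9 kg/h

All 1698×0.160 = 271.68 kg/h of dissolved solids reaches M, so M = 271.68/0.318 = 854.34 kg/h and vapour = 843.66 kg/h.
The evaporator receives (1−α)·1698 of feed at 0.840 water and removes 0.830 of that water:
0.830×0.840×(1−α)×1698 = 843.66
(1−α) = 843.66/1183.8 = 0.7126;  α = 0.2874.
Bypass flow = 0.2874×1698 = 487.93 kg/h.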